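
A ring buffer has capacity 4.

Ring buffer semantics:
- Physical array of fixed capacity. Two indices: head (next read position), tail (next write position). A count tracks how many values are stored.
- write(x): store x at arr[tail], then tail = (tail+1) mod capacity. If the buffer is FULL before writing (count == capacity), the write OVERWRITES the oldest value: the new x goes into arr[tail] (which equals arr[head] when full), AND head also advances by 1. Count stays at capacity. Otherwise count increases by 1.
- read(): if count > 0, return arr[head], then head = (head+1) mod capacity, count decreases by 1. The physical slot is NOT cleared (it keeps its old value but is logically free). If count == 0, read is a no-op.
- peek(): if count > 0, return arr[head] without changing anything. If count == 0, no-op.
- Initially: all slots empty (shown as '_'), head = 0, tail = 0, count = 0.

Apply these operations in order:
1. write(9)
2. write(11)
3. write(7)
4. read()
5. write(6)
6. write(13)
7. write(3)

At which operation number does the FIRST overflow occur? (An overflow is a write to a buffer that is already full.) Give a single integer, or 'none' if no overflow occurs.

Answer: 7

Derivation:
After op 1 (write(9)): arr=[9 _ _ _] head=0 tail=1 count=1
After op 2 (write(11)): arr=[9 11 _ _] head=0 tail=2 count=2
After op 3 (write(7)): arr=[9 11 7 _] head=0 tail=3 count=3
After op 4 (read()): arr=[9 11 7 _] head=1 tail=3 count=2
After op 5 (write(6)): arr=[9 11 7 6] head=1 tail=0 count=3
After op 6 (write(13)): arr=[13 11 7 6] head=1 tail=1 count=4
After op 7 (write(3)): arr=[13 3 7 6] head=2 tail=2 count=4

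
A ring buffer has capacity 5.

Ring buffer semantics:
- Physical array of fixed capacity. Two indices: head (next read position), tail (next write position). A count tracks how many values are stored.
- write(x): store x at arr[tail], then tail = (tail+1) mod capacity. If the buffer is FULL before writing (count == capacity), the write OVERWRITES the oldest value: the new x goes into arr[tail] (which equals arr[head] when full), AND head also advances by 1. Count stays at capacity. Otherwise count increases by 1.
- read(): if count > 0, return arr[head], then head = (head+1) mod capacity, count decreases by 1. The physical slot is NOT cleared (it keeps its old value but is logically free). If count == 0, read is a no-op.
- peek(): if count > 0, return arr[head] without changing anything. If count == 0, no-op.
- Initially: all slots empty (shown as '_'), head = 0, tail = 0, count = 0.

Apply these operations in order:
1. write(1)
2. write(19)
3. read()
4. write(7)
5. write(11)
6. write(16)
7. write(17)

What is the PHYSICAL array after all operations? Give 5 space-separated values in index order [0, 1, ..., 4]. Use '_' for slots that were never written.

Answer: 17 19 7 11 16

Derivation:
After op 1 (write(1)): arr=[1 _ _ _ _] head=0 tail=1 count=1
After op 2 (write(19)): arr=[1 19 _ _ _] head=0 tail=2 count=2
After op 3 (read()): arr=[1 19 _ _ _] head=1 tail=2 count=1
After op 4 (write(7)): arr=[1 19 7 _ _] head=1 tail=3 count=2
After op 5 (write(11)): arr=[1 19 7 11 _] head=1 tail=4 count=3
After op 6 (write(16)): arr=[1 19 7 11 16] head=1 tail=0 count=4
After op 7 (write(17)): arr=[17 19 7 11 16] head=1 tail=1 count=5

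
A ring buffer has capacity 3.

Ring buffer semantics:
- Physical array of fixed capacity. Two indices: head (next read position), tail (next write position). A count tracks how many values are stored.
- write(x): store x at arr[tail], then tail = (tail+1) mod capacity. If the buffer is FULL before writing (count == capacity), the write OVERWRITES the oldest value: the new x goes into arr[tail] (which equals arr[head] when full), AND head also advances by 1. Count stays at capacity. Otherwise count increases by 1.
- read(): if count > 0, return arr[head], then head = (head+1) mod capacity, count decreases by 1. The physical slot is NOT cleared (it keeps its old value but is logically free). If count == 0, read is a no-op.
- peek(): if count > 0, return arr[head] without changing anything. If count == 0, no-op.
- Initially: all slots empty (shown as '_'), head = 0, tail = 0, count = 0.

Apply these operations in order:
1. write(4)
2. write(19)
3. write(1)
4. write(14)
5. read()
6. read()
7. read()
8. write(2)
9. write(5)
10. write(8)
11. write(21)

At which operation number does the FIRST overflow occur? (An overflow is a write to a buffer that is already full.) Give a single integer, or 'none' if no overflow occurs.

Answer: 4

Derivation:
After op 1 (write(4)): arr=[4 _ _] head=0 tail=1 count=1
After op 2 (write(19)): arr=[4 19 _] head=0 tail=2 count=2
After op 3 (write(1)): arr=[4 19 1] head=0 tail=0 count=3
After op 4 (write(14)): arr=[14 19 1] head=1 tail=1 count=3
After op 5 (read()): arr=[14 19 1] head=2 tail=1 count=2
After op 6 (read()): arr=[14 19 1] head=0 tail=1 count=1
After op 7 (read()): arr=[14 19 1] head=1 tail=1 count=0
After op 8 (write(2)): arr=[14 2 1] head=1 tail=2 count=1
After op 9 (write(5)): arr=[14 2 5] head=1 tail=0 count=2
After op 10 (write(8)): arr=[8 2 5] head=1 tail=1 count=3
After op 11 (write(21)): arr=[8 21 5] head=2 tail=2 count=3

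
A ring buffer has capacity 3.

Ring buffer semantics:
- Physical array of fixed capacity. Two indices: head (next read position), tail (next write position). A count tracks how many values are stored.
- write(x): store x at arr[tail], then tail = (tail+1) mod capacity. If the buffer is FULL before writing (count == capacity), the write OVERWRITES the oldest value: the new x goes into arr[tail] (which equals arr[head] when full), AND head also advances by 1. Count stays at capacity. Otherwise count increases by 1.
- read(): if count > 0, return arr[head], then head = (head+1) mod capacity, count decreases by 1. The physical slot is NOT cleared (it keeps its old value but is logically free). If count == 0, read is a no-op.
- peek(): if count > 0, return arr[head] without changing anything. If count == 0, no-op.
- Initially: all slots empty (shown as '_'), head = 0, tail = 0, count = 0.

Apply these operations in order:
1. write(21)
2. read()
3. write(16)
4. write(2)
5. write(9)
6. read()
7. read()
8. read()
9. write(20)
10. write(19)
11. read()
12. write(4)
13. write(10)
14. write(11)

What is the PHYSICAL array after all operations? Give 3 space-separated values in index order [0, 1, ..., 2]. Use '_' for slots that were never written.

After op 1 (write(21)): arr=[21 _ _] head=0 tail=1 count=1
After op 2 (read()): arr=[21 _ _] head=1 tail=1 count=0
After op 3 (write(16)): arr=[21 16 _] head=1 tail=2 count=1
After op 4 (write(2)): arr=[21 16 2] head=1 tail=0 count=2
After op 5 (write(9)): arr=[9 16 2] head=1 tail=1 count=3
After op 6 (read()): arr=[9 16 2] head=2 tail=1 count=2
After op 7 (read()): arr=[9 16 2] head=0 tail=1 count=1
After op 8 (read()): arr=[9 16 2] head=1 tail=1 count=0
After op 9 (write(20)): arr=[9 20 2] head=1 tail=2 count=1
After op 10 (write(19)): arr=[9 20 19] head=1 tail=0 count=2
After op 11 (read()): arr=[9 20 19] head=2 tail=0 count=1
After op 12 (write(4)): arr=[4 20 19] head=2 tail=1 count=2
After op 13 (write(10)): arr=[4 10 19] head=2 tail=2 count=3
After op 14 (write(11)): arr=[4 10 11] head=0 tail=0 count=3

Answer: 4 10 11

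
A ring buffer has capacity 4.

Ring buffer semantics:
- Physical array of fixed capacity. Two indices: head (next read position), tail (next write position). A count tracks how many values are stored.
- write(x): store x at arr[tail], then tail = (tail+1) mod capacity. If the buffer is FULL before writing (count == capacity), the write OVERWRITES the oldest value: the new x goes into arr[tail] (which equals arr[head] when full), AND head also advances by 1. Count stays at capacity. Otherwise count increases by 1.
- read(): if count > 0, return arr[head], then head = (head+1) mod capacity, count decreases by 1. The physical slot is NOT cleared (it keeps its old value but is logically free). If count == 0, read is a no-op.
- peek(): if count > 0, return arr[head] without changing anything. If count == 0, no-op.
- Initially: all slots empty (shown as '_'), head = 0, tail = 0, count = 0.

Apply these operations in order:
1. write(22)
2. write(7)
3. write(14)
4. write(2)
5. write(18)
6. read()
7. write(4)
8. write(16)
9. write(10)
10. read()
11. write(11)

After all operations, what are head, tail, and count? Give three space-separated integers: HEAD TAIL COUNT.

After op 1 (write(22)): arr=[22 _ _ _] head=0 tail=1 count=1
After op 2 (write(7)): arr=[22 7 _ _] head=0 tail=2 count=2
After op 3 (write(14)): arr=[22 7 14 _] head=0 tail=3 count=3
After op 4 (write(2)): arr=[22 7 14 2] head=0 tail=0 count=4
After op 5 (write(18)): arr=[18 7 14 2] head=1 tail=1 count=4
After op 6 (read()): arr=[18 7 14 2] head=2 tail=1 count=3
After op 7 (write(4)): arr=[18 4 14 2] head=2 tail=2 count=4
After op 8 (write(16)): arr=[18 4 16 2] head=3 tail=3 count=4
After op 9 (write(10)): arr=[18 4 16 10] head=0 tail=0 count=4
After op 10 (read()): arr=[18 4 16 10] head=1 tail=0 count=3
After op 11 (write(11)): arr=[11 4 16 10] head=1 tail=1 count=4

Answer: 1 1 4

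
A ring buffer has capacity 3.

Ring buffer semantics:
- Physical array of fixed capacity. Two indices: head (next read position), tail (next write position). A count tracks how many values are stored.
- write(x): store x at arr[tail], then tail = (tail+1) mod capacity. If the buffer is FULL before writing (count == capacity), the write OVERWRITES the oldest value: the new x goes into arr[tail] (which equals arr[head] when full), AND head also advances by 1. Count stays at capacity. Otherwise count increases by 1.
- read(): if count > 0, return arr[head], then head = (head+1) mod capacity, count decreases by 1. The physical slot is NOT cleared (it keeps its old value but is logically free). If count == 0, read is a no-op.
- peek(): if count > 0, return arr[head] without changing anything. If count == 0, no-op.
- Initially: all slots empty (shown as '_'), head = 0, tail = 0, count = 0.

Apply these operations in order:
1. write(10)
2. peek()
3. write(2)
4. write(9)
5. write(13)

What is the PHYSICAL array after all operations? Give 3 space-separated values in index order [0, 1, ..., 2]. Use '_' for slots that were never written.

Answer: 13 2 9

Derivation:
After op 1 (write(10)): arr=[10 _ _] head=0 tail=1 count=1
After op 2 (peek()): arr=[10 _ _] head=0 tail=1 count=1
After op 3 (write(2)): arr=[10 2 _] head=0 tail=2 count=2
After op 4 (write(9)): arr=[10 2 9] head=0 tail=0 count=3
After op 5 (write(13)): arr=[13 2 9] head=1 tail=1 count=3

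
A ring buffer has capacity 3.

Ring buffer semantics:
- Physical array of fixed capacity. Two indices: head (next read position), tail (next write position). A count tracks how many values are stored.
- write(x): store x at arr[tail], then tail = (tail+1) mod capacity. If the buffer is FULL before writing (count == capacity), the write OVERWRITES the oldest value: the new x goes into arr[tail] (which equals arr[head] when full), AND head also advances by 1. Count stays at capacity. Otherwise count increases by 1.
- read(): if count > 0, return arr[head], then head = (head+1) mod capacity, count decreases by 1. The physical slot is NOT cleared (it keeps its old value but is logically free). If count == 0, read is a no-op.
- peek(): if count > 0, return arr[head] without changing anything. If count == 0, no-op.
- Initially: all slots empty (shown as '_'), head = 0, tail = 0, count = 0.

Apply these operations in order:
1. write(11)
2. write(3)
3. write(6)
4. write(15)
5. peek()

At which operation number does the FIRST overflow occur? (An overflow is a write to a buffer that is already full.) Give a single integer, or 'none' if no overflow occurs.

After op 1 (write(11)): arr=[11 _ _] head=0 tail=1 count=1
After op 2 (write(3)): arr=[11 3 _] head=0 tail=2 count=2
After op 3 (write(6)): arr=[11 3 6] head=0 tail=0 count=3
After op 4 (write(15)): arr=[15 3 6] head=1 tail=1 count=3
After op 5 (peek()): arr=[15 3 6] head=1 tail=1 count=3

Answer: 4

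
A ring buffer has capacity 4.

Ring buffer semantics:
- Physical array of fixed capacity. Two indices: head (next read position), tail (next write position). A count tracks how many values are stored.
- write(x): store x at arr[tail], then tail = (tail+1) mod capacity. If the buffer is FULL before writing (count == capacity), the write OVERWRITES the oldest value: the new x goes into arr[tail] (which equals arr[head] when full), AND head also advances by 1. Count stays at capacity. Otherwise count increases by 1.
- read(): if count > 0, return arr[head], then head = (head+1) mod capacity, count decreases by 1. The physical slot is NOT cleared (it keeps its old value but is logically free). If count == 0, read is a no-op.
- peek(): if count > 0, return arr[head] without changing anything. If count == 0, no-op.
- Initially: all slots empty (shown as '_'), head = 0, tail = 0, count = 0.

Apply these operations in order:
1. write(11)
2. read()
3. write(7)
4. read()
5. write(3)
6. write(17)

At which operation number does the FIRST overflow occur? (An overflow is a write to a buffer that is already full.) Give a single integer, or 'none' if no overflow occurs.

Answer: none

Derivation:
After op 1 (write(11)): arr=[11 _ _ _] head=0 tail=1 count=1
After op 2 (read()): arr=[11 _ _ _] head=1 tail=1 count=0
After op 3 (write(7)): arr=[11 7 _ _] head=1 tail=2 count=1
After op 4 (read()): arr=[11 7 _ _] head=2 tail=2 count=0
After op 5 (write(3)): arr=[11 7 3 _] head=2 tail=3 count=1
After op 6 (write(17)): arr=[11 7 3 17] head=2 tail=0 count=2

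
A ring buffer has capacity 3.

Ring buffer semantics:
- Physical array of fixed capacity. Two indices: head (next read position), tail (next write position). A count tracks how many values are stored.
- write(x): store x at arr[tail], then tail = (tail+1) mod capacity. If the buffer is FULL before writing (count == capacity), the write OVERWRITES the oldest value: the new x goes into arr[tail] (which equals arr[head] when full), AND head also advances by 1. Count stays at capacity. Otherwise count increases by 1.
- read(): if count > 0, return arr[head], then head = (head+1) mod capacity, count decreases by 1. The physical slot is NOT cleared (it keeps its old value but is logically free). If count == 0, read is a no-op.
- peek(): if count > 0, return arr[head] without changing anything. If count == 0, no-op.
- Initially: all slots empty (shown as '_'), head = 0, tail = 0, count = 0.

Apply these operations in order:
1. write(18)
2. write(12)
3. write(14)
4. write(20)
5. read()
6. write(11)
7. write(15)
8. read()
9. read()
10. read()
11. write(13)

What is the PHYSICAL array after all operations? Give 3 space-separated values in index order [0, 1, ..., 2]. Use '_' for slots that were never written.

Answer: 13 11 15

Derivation:
After op 1 (write(18)): arr=[18 _ _] head=0 tail=1 count=1
After op 2 (write(12)): arr=[18 12 _] head=0 tail=2 count=2
After op 3 (write(14)): arr=[18 12 14] head=0 tail=0 count=3
After op 4 (write(20)): arr=[20 12 14] head=1 tail=1 count=3
After op 5 (read()): arr=[20 12 14] head=2 tail=1 count=2
After op 6 (write(11)): arr=[20 11 14] head=2 tail=2 count=3
After op 7 (write(15)): arr=[20 11 15] head=0 tail=0 count=3
After op 8 (read()): arr=[20 11 15] head=1 tail=0 count=2
After op 9 (read()): arr=[20 11 15] head=2 tail=0 count=1
After op 10 (read()): arr=[20 11 15] head=0 tail=0 count=0
After op 11 (write(13)): arr=[13 11 15] head=0 tail=1 count=1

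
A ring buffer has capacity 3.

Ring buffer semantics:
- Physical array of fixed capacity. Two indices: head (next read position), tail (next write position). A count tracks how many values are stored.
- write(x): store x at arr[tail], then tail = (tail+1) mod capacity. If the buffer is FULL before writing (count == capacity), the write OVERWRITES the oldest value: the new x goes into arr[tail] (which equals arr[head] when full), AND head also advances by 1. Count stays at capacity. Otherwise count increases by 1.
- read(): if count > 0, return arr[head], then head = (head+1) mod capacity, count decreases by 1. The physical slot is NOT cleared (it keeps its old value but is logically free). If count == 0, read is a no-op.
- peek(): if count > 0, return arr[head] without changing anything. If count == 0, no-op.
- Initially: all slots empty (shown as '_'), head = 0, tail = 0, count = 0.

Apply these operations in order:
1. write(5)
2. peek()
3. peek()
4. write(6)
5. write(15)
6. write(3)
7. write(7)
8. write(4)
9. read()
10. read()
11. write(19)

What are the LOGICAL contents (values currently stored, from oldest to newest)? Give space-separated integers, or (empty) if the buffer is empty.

Answer: 4 19

Derivation:
After op 1 (write(5)): arr=[5 _ _] head=0 tail=1 count=1
After op 2 (peek()): arr=[5 _ _] head=0 tail=1 count=1
After op 3 (peek()): arr=[5 _ _] head=0 tail=1 count=1
After op 4 (write(6)): arr=[5 6 _] head=0 tail=2 count=2
After op 5 (write(15)): arr=[5 6 15] head=0 tail=0 count=3
After op 6 (write(3)): arr=[3 6 15] head=1 tail=1 count=3
After op 7 (write(7)): arr=[3 7 15] head=2 tail=2 count=3
After op 8 (write(4)): arr=[3 7 4] head=0 tail=0 count=3
After op 9 (read()): arr=[3 7 4] head=1 tail=0 count=2
After op 10 (read()): arr=[3 7 4] head=2 tail=0 count=1
After op 11 (write(19)): arr=[19 7 4] head=2 tail=1 count=2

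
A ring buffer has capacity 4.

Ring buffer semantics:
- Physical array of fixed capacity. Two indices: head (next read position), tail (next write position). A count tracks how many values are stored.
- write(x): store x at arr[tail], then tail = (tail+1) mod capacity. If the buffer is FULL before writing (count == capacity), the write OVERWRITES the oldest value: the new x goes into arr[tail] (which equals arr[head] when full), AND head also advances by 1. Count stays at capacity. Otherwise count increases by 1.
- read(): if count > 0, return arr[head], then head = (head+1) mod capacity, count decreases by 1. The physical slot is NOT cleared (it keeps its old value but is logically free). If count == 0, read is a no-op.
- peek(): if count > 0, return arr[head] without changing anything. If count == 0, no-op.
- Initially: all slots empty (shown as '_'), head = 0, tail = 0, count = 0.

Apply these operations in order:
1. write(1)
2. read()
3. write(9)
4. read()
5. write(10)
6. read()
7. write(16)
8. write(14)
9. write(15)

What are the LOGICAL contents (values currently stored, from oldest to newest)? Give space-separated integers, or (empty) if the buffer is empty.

Answer: 16 14 15

Derivation:
After op 1 (write(1)): arr=[1 _ _ _] head=0 tail=1 count=1
After op 2 (read()): arr=[1 _ _ _] head=1 tail=1 count=0
After op 3 (write(9)): arr=[1 9 _ _] head=1 tail=2 count=1
After op 4 (read()): arr=[1 9 _ _] head=2 tail=2 count=0
After op 5 (write(10)): arr=[1 9 10 _] head=2 tail=3 count=1
After op 6 (read()): arr=[1 9 10 _] head=3 tail=3 count=0
After op 7 (write(16)): arr=[1 9 10 16] head=3 tail=0 count=1
After op 8 (write(14)): arr=[14 9 10 16] head=3 tail=1 count=2
After op 9 (write(15)): arr=[14 15 10 16] head=3 tail=2 count=3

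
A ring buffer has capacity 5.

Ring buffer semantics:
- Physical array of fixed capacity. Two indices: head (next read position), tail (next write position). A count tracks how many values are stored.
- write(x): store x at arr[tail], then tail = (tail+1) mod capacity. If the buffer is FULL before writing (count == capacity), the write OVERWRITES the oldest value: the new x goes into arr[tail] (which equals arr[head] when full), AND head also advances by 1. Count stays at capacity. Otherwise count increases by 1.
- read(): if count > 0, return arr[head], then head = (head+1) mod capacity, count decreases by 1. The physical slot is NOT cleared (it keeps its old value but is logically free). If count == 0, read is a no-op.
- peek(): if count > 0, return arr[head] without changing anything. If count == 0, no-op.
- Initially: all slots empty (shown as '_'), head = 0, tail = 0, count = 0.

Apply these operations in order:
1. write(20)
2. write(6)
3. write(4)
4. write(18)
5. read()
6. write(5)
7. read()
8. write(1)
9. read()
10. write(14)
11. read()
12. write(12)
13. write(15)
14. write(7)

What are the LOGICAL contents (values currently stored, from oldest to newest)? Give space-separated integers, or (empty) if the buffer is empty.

After op 1 (write(20)): arr=[20 _ _ _ _] head=0 tail=1 count=1
After op 2 (write(6)): arr=[20 6 _ _ _] head=0 tail=2 count=2
After op 3 (write(4)): arr=[20 6 4 _ _] head=0 tail=3 count=3
After op 4 (write(18)): arr=[20 6 4 18 _] head=0 tail=4 count=4
After op 5 (read()): arr=[20 6 4 18 _] head=1 tail=4 count=3
After op 6 (write(5)): arr=[20 6 4 18 5] head=1 tail=0 count=4
After op 7 (read()): arr=[20 6 4 18 5] head=2 tail=0 count=3
After op 8 (write(1)): arr=[1 6 4 18 5] head=2 tail=1 count=4
After op 9 (read()): arr=[1 6 4 18 5] head=3 tail=1 count=3
After op 10 (write(14)): arr=[1 14 4 18 5] head=3 tail=2 count=4
After op 11 (read()): arr=[1 14 4 18 5] head=4 tail=2 count=3
After op 12 (write(12)): arr=[1 14 12 18 5] head=4 tail=3 count=4
After op 13 (write(15)): arr=[1 14 12 15 5] head=4 tail=4 count=5
After op 14 (write(7)): arr=[1 14 12 15 7] head=0 tail=0 count=5

Answer: 1 14 12 15 7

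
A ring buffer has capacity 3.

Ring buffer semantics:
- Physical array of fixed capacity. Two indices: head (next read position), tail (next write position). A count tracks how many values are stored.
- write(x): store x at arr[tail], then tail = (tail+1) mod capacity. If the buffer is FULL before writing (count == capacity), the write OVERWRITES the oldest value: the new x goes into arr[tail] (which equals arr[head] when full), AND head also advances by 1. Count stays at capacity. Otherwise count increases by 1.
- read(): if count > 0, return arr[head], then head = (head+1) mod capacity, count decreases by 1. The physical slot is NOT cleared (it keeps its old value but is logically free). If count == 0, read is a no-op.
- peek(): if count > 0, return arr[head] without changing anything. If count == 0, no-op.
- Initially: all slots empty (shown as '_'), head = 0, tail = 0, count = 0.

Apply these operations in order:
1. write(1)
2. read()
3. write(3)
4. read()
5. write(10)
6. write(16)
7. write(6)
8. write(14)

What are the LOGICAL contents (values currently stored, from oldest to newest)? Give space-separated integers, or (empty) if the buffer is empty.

Answer: 16 6 14

Derivation:
After op 1 (write(1)): arr=[1 _ _] head=0 tail=1 count=1
After op 2 (read()): arr=[1 _ _] head=1 tail=1 count=0
After op 3 (write(3)): arr=[1 3 _] head=1 tail=2 count=1
After op 4 (read()): arr=[1 3 _] head=2 tail=2 count=0
After op 5 (write(10)): arr=[1 3 10] head=2 tail=0 count=1
After op 6 (write(16)): arr=[16 3 10] head=2 tail=1 count=2
After op 7 (write(6)): arr=[16 6 10] head=2 tail=2 count=3
After op 8 (write(14)): arr=[16 6 14] head=0 tail=0 count=3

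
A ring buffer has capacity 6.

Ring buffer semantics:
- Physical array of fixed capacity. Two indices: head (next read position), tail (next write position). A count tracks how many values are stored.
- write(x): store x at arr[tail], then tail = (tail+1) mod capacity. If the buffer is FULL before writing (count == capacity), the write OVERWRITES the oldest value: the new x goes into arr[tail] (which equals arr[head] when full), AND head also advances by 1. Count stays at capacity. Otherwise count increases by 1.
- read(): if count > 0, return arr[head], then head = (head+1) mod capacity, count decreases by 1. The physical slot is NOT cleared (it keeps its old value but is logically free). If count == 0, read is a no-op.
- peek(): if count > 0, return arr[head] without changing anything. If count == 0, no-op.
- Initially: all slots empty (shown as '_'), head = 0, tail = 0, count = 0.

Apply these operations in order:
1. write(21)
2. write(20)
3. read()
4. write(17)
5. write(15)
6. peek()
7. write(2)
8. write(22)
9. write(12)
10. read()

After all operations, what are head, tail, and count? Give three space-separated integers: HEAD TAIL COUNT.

After op 1 (write(21)): arr=[21 _ _ _ _ _] head=0 tail=1 count=1
After op 2 (write(20)): arr=[21 20 _ _ _ _] head=0 tail=2 count=2
After op 3 (read()): arr=[21 20 _ _ _ _] head=1 tail=2 count=1
After op 4 (write(17)): arr=[21 20 17 _ _ _] head=1 tail=3 count=2
After op 5 (write(15)): arr=[21 20 17 15 _ _] head=1 tail=4 count=3
After op 6 (peek()): arr=[21 20 17 15 _ _] head=1 tail=4 count=3
After op 7 (write(2)): arr=[21 20 17 15 2 _] head=1 tail=5 count=4
After op 8 (write(22)): arr=[21 20 17 15 2 22] head=1 tail=0 count=5
After op 9 (write(12)): arr=[12 20 17 15 2 22] head=1 tail=1 count=6
After op 10 (read()): arr=[12 20 17 15 2 22] head=2 tail=1 count=5

Answer: 2 1 5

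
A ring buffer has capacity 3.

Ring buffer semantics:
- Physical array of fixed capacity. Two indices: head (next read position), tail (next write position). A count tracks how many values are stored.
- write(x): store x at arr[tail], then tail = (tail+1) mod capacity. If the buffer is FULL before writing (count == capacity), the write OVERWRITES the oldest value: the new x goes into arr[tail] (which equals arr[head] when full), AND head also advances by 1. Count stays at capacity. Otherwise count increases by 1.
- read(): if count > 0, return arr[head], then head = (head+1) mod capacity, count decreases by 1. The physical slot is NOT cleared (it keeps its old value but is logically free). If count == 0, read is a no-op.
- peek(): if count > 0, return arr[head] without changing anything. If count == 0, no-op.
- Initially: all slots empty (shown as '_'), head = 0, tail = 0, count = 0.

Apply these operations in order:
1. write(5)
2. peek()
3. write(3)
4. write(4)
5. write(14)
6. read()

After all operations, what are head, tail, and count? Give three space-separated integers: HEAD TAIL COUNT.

After op 1 (write(5)): arr=[5 _ _] head=0 tail=1 count=1
After op 2 (peek()): arr=[5 _ _] head=0 tail=1 count=1
After op 3 (write(3)): arr=[5 3 _] head=0 tail=2 count=2
After op 4 (write(4)): arr=[5 3 4] head=0 tail=0 count=3
After op 5 (write(14)): arr=[14 3 4] head=1 tail=1 count=3
After op 6 (read()): arr=[14 3 4] head=2 tail=1 count=2

Answer: 2 1 2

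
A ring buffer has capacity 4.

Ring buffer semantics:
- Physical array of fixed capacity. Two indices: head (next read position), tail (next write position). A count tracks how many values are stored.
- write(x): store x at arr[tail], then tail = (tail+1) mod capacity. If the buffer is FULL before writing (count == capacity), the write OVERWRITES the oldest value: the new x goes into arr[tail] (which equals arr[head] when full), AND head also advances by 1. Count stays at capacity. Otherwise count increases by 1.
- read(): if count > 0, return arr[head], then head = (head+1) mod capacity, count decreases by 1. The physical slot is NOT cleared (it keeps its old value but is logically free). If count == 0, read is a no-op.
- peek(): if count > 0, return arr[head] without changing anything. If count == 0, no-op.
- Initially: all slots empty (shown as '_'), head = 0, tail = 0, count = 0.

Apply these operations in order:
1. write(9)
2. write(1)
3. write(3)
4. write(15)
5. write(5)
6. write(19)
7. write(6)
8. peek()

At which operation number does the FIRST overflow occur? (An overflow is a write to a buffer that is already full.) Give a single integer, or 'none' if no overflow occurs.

After op 1 (write(9)): arr=[9 _ _ _] head=0 tail=1 count=1
After op 2 (write(1)): arr=[9 1 _ _] head=0 tail=2 count=2
After op 3 (write(3)): arr=[9 1 3 _] head=0 tail=3 count=3
After op 4 (write(15)): arr=[9 1 3 15] head=0 tail=0 count=4
After op 5 (write(5)): arr=[5 1 3 15] head=1 tail=1 count=4
After op 6 (write(19)): arr=[5 19 3 15] head=2 tail=2 count=4
After op 7 (write(6)): arr=[5 19 6 15] head=3 tail=3 count=4
After op 8 (peek()): arr=[5 19 6 15] head=3 tail=3 count=4

Answer: 5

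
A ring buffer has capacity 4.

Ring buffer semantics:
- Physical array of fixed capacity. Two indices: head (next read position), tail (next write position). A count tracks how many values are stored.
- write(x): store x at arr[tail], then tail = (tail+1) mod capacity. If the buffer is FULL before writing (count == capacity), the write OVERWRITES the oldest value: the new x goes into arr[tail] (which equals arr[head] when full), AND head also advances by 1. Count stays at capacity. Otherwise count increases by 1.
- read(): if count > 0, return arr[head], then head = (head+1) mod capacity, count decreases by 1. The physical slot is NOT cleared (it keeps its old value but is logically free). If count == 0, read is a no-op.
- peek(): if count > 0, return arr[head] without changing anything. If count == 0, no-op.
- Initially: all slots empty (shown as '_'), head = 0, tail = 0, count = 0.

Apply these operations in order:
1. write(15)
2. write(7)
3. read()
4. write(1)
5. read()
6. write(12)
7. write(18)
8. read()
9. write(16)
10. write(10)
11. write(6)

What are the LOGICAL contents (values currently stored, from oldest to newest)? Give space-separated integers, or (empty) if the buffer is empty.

Answer: 18 16 10 6

Derivation:
After op 1 (write(15)): arr=[15 _ _ _] head=0 tail=1 count=1
After op 2 (write(7)): arr=[15 7 _ _] head=0 tail=2 count=2
After op 3 (read()): arr=[15 7 _ _] head=1 tail=2 count=1
After op 4 (write(1)): arr=[15 7 1 _] head=1 tail=3 count=2
After op 5 (read()): arr=[15 7 1 _] head=2 tail=3 count=1
After op 6 (write(12)): arr=[15 7 1 12] head=2 tail=0 count=2
After op 7 (write(18)): arr=[18 7 1 12] head=2 tail=1 count=3
After op 8 (read()): arr=[18 7 1 12] head=3 tail=1 count=2
After op 9 (write(16)): arr=[18 16 1 12] head=3 tail=2 count=3
After op 10 (write(10)): arr=[18 16 10 12] head=3 tail=3 count=4
After op 11 (write(6)): arr=[18 16 10 6] head=0 tail=0 count=4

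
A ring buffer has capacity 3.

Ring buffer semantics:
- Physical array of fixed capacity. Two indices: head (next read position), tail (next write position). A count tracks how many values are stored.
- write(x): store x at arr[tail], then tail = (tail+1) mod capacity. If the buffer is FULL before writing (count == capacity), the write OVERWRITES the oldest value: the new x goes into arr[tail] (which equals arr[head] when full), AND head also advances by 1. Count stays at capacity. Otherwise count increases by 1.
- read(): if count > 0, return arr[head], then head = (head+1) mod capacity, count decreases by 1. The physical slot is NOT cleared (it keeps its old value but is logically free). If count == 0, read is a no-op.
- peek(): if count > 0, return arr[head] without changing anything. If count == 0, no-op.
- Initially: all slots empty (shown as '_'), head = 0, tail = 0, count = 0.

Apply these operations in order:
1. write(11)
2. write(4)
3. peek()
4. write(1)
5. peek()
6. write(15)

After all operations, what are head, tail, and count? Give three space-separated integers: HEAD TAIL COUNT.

After op 1 (write(11)): arr=[11 _ _] head=0 tail=1 count=1
After op 2 (write(4)): arr=[11 4 _] head=0 tail=2 count=2
After op 3 (peek()): arr=[11 4 _] head=0 tail=2 count=2
After op 4 (write(1)): arr=[11 4 1] head=0 tail=0 count=3
After op 5 (peek()): arr=[11 4 1] head=0 tail=0 count=3
After op 6 (write(15)): arr=[15 4 1] head=1 tail=1 count=3

Answer: 1 1 3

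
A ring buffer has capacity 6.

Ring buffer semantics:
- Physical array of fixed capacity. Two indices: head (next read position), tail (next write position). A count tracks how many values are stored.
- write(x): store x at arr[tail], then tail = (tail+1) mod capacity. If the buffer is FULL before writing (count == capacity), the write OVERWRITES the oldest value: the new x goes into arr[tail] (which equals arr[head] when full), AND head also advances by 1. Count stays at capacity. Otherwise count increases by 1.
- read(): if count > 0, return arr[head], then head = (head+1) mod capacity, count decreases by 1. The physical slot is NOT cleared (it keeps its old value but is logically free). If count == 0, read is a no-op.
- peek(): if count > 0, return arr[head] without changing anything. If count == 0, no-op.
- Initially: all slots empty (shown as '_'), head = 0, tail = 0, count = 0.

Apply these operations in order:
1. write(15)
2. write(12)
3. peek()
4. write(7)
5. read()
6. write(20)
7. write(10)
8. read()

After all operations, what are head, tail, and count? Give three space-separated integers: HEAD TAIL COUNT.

Answer: 2 5 3

Derivation:
After op 1 (write(15)): arr=[15 _ _ _ _ _] head=0 tail=1 count=1
After op 2 (write(12)): arr=[15 12 _ _ _ _] head=0 tail=2 count=2
After op 3 (peek()): arr=[15 12 _ _ _ _] head=0 tail=2 count=2
After op 4 (write(7)): arr=[15 12 7 _ _ _] head=0 tail=3 count=3
After op 5 (read()): arr=[15 12 7 _ _ _] head=1 tail=3 count=2
After op 6 (write(20)): arr=[15 12 7 20 _ _] head=1 tail=4 count=3
After op 7 (write(10)): arr=[15 12 7 20 10 _] head=1 tail=5 count=4
After op 8 (read()): arr=[15 12 7 20 10 _] head=2 tail=5 count=3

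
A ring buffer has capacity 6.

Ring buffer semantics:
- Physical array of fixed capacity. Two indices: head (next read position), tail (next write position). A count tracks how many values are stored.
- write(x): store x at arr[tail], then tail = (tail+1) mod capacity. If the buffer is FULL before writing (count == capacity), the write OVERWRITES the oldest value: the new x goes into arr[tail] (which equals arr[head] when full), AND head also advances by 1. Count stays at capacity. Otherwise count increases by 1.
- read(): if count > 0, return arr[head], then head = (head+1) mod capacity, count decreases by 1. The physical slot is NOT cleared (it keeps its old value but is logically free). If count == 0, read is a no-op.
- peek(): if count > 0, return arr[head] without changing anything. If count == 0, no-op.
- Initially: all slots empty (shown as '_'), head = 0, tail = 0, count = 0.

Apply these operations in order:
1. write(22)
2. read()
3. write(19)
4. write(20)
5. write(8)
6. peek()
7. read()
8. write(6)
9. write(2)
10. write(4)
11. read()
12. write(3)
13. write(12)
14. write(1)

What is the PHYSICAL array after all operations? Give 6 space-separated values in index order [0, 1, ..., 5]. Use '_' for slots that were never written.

Answer: 4 3 12 1 6 2

Derivation:
After op 1 (write(22)): arr=[22 _ _ _ _ _] head=0 tail=1 count=1
After op 2 (read()): arr=[22 _ _ _ _ _] head=1 tail=1 count=0
After op 3 (write(19)): arr=[22 19 _ _ _ _] head=1 tail=2 count=1
After op 4 (write(20)): arr=[22 19 20 _ _ _] head=1 tail=3 count=2
After op 5 (write(8)): arr=[22 19 20 8 _ _] head=1 tail=4 count=3
After op 6 (peek()): arr=[22 19 20 8 _ _] head=1 tail=4 count=3
After op 7 (read()): arr=[22 19 20 8 _ _] head=2 tail=4 count=2
After op 8 (write(6)): arr=[22 19 20 8 6 _] head=2 tail=5 count=3
After op 9 (write(2)): arr=[22 19 20 8 6 2] head=2 tail=0 count=4
After op 10 (write(4)): arr=[4 19 20 8 6 2] head=2 tail=1 count=5
After op 11 (read()): arr=[4 19 20 8 6 2] head=3 tail=1 count=4
After op 12 (write(3)): arr=[4 3 20 8 6 2] head=3 tail=2 count=5
After op 13 (write(12)): arr=[4 3 12 8 6 2] head=3 tail=3 count=6
After op 14 (write(1)): arr=[4 3 12 1 6 2] head=4 tail=4 count=6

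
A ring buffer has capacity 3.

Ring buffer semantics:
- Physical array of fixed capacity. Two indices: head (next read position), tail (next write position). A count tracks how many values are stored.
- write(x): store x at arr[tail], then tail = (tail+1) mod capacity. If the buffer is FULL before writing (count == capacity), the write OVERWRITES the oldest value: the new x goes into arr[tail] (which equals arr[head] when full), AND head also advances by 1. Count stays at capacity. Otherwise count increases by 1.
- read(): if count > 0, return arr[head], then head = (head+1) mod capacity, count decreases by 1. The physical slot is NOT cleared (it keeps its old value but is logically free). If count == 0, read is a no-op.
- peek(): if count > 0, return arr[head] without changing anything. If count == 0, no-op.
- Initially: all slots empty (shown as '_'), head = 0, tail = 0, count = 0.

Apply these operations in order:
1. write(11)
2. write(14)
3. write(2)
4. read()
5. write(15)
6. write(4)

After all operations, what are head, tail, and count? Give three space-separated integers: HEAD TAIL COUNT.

Answer: 2 2 3

Derivation:
After op 1 (write(11)): arr=[11 _ _] head=0 tail=1 count=1
After op 2 (write(14)): arr=[11 14 _] head=0 tail=2 count=2
After op 3 (write(2)): arr=[11 14 2] head=0 tail=0 count=3
After op 4 (read()): arr=[11 14 2] head=1 tail=0 count=2
After op 5 (write(15)): arr=[15 14 2] head=1 tail=1 count=3
After op 6 (write(4)): arr=[15 4 2] head=2 tail=2 count=3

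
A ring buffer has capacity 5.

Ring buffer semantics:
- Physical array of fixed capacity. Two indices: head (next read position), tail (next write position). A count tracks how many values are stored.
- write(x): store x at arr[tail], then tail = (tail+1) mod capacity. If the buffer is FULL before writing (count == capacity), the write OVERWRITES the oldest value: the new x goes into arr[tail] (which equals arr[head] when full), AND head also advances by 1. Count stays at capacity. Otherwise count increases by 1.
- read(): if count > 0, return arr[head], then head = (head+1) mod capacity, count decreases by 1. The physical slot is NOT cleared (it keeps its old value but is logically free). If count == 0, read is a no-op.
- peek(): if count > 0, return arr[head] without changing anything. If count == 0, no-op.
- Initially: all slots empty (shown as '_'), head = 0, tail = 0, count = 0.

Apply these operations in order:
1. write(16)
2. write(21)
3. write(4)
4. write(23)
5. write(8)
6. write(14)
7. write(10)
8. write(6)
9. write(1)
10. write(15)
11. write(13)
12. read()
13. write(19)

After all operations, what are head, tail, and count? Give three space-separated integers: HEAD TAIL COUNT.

Answer: 2 2 5

Derivation:
After op 1 (write(16)): arr=[16 _ _ _ _] head=0 tail=1 count=1
After op 2 (write(21)): arr=[16 21 _ _ _] head=0 tail=2 count=2
After op 3 (write(4)): arr=[16 21 4 _ _] head=0 tail=3 count=3
After op 4 (write(23)): arr=[16 21 4 23 _] head=0 tail=4 count=4
After op 5 (write(8)): arr=[16 21 4 23 8] head=0 tail=0 count=5
After op 6 (write(14)): arr=[14 21 4 23 8] head=1 tail=1 count=5
After op 7 (write(10)): arr=[14 10 4 23 8] head=2 tail=2 count=5
After op 8 (write(6)): arr=[14 10 6 23 8] head=3 tail=3 count=5
After op 9 (write(1)): arr=[14 10 6 1 8] head=4 tail=4 count=5
After op 10 (write(15)): arr=[14 10 6 1 15] head=0 tail=0 count=5
After op 11 (write(13)): arr=[13 10 6 1 15] head=1 tail=1 count=5
After op 12 (read()): arr=[13 10 6 1 15] head=2 tail=1 count=4
After op 13 (write(19)): arr=[13 19 6 1 15] head=2 tail=2 count=5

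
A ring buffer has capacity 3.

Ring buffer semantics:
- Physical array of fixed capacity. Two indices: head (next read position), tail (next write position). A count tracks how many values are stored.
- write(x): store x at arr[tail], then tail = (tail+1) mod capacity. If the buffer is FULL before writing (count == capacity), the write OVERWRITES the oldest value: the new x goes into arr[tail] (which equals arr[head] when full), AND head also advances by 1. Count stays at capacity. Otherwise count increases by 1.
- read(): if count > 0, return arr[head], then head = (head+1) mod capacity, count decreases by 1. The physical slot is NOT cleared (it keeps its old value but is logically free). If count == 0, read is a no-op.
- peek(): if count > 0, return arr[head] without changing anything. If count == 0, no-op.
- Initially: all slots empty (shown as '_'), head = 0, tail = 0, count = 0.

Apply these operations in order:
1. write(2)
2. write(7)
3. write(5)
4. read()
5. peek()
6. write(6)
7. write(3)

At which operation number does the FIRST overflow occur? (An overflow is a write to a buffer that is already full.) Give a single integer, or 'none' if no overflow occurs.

After op 1 (write(2)): arr=[2 _ _] head=0 tail=1 count=1
After op 2 (write(7)): arr=[2 7 _] head=0 tail=2 count=2
After op 3 (write(5)): arr=[2 7 5] head=0 tail=0 count=3
After op 4 (read()): arr=[2 7 5] head=1 tail=0 count=2
After op 5 (peek()): arr=[2 7 5] head=1 tail=0 count=2
After op 6 (write(6)): arr=[6 7 5] head=1 tail=1 count=3
After op 7 (write(3)): arr=[6 3 5] head=2 tail=2 count=3

Answer: 7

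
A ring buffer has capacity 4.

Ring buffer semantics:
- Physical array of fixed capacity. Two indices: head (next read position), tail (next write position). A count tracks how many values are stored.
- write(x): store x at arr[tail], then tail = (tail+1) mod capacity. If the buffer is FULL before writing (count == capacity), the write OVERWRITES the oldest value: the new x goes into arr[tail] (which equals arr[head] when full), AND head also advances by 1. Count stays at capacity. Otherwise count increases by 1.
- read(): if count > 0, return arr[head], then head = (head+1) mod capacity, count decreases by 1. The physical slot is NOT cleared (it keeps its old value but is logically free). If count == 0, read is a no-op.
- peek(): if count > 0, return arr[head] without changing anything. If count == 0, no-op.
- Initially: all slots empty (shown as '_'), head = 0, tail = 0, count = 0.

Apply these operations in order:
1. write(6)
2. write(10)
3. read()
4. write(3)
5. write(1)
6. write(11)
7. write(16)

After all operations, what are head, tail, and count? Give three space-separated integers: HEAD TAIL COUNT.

After op 1 (write(6)): arr=[6 _ _ _] head=0 tail=1 count=1
After op 2 (write(10)): arr=[6 10 _ _] head=0 tail=2 count=2
After op 3 (read()): arr=[6 10 _ _] head=1 tail=2 count=1
After op 4 (write(3)): arr=[6 10 3 _] head=1 tail=3 count=2
After op 5 (write(1)): arr=[6 10 3 1] head=1 tail=0 count=3
After op 6 (write(11)): arr=[11 10 3 1] head=1 tail=1 count=4
After op 7 (write(16)): arr=[11 16 3 1] head=2 tail=2 count=4

Answer: 2 2 4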